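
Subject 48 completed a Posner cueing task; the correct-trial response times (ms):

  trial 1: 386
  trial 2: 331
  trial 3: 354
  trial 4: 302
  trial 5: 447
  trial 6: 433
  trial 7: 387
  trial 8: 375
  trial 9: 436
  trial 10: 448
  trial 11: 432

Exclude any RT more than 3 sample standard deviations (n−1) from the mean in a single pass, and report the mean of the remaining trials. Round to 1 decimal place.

n = 11, ΣRT = 4331, M = 393.727
Σ(x−M)² = 24960.18; s = √(24960.18/10) = 49.960
Cutoffs: 393.727 ± 3·49.960 → [243.8, 543.6]
No RTs fall outside the cutoffs; all 11 retained. Mean = 4331/11 = 393.727

393.7 ms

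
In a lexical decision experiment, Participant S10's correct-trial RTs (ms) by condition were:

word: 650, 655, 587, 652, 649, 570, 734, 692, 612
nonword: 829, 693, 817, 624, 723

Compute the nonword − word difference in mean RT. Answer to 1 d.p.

M(word) = 5801/9 = 644.556
M(nonword) = 3686/5 = 737.200
Difference = 737.200 − 644.556 = 92.644 ms

92.6 ms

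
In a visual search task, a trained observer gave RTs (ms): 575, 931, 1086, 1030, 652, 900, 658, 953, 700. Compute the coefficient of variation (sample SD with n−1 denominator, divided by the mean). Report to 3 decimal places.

n = 9, Σ = 7485, M = 831.6667
Σ(x−M)² = 278934.000; s = √(278934.000/8) = 186.7264
CV = 186.7264 / 831.6667 = 0.22452

0.225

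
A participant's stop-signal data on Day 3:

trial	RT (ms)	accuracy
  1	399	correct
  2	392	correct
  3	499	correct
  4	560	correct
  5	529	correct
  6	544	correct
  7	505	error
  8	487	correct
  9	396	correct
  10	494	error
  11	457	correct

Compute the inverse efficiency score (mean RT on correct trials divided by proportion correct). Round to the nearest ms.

Correct trials (n=9): 399, 392, 499, 560, 529, 544, 487, 396, 457
Mean correct RT = 4263/9 = 473.6667 ms
Proportion correct = 9/11
IES = 473.6667 / (9/11) = 578.926 ms

579 ms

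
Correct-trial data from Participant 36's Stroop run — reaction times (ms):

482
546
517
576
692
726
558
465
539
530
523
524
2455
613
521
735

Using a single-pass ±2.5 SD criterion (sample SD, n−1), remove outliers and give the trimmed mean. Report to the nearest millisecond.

570 ms

n = 16, ΣRT = 11002, M = 687.625
Σ(x−M)² = 3431769.75; s = √(3431769.75/15) = 478.314
Cutoffs: 687.625 ± 2.5·478.314 → [-508.2, 1883.4]
Outside: 2455 → excluded.
Retained (n=15): Σ = 8547, mean = 8547/15 = 569.800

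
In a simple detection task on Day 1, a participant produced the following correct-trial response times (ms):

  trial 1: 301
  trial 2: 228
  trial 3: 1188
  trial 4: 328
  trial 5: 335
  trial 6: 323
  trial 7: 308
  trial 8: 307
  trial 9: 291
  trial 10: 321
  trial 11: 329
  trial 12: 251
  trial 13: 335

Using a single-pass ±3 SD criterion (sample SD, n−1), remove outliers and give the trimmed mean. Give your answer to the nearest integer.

n = 13, ΣRT = 4845, M = 372.692
Σ(x−M)² = 732674.77; s = √(732674.77/12) = 247.096
Cutoffs: 372.692 ± 3·247.096 → [-368.6, 1114.0]
Outside: 1188 → excluded.
Retained (n=12): Σ = 3657, mean = 3657/12 = 304.750

305 ms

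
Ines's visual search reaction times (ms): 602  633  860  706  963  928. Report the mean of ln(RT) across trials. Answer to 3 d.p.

6.645

ln(RT): 6.4003, 6.4505, 6.7569, 6.5596, 6.8701, 6.8330
Σ ln(RT) = 39.8704
Mean = 39.8704/6 = 6.64506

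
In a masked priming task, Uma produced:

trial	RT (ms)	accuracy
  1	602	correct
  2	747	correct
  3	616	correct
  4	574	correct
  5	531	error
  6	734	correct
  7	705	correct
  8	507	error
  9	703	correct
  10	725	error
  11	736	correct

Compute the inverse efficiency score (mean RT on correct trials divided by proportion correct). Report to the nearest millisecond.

Correct trials (n=8): 602, 747, 616, 574, 734, 705, 703, 736
Mean correct RT = 5417/8 = 677.1250 ms
Proportion correct = 8/11
IES = 677.1250 / (8/11) = 931.047 ms

931 ms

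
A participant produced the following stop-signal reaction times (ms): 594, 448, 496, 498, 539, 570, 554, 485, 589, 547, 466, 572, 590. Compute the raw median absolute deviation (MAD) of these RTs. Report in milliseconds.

Sorted: 448, 466, 485, 496, 498, 539, 547, 554, 570, 572, 589, 590, 594 → median = 547
|x − 547|: 47, 99, 51, 49, 8, 23, 7, 62, 42, 0, 81, 25, 43
Sorted deviations: 0, 7, 8, 23, 25, 42, 43, 47, 49, 51, 62, 81, 99 → MAD = 43

43 ms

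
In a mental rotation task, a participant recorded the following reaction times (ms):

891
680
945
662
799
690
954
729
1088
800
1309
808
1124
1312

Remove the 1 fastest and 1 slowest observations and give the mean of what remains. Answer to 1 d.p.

Sorted: 662, 680, 690, 729, 799, 800, 808, 891, 945, 954, 1088, 1124, 1309, 1312
Drop lowest 1 (662) and highest 1 (1312)
Remaining (n=12): Σ = 10817, mean = 10817/12 = 901.417

901.4 ms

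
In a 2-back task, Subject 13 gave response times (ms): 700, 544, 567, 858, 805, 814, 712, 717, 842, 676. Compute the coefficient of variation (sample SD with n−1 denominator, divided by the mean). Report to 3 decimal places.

0.150

n = 10, Σ = 7235, M = 723.5000
Σ(x−M)² = 106660.500; s = √(106660.500/9) = 108.8631
CV = 108.8631 / 723.5000 = 0.15047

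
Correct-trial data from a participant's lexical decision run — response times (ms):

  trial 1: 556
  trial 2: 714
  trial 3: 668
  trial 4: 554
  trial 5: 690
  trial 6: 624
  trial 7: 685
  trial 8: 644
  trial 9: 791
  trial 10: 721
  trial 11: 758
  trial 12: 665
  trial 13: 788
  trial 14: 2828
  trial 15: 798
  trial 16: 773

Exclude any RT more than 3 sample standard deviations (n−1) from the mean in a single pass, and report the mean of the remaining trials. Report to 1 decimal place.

695.3 ms

n = 16, ΣRT = 13257, M = 828.562
Σ(x−M)² = 4352427.94; s = √(4352427.94/15) = 538.667
Cutoffs: 828.562 ± 3·538.667 → [-787.4, 2444.6]
Outside: 2828 → excluded.
Retained (n=15): Σ = 10429, mean = 10429/15 = 695.267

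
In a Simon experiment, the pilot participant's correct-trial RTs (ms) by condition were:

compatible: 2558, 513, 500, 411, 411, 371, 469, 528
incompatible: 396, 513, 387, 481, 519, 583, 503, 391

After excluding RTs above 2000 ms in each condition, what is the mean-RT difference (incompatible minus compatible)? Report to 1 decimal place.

14.1 ms

compatible: exclude 2558
M(compatible) = 3203/7 = 457.571
M(incompatible) = 3773/8 = 471.625
Difference = 471.625 − 457.571 = 14.054 ms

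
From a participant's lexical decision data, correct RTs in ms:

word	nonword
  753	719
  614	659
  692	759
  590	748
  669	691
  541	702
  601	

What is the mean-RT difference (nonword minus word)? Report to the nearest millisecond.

M(word) = 4460/7 = 637.143
M(nonword) = 4278/6 = 713.000
Difference = 713.000 − 637.143 = 75.857 ms

76 ms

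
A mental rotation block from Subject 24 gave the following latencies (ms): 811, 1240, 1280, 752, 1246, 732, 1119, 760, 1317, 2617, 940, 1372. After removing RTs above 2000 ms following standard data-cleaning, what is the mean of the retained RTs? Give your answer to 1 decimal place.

Excluded: 2617
Retained (n=11): Σ = 11569
Mean = 11569/11 = 1051.7273

1051.7 ms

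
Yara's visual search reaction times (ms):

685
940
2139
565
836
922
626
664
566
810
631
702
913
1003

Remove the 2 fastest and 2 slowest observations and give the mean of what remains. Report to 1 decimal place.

Sorted: 565, 566, 626, 631, 664, 685, 702, 810, 836, 913, 922, 940, 1003, 2139
Drop lowest 2 (565, 566) and highest 2 (1003, 2139)
Remaining (n=10): Σ = 7729, mean = 7729/10 = 772.900

772.9 ms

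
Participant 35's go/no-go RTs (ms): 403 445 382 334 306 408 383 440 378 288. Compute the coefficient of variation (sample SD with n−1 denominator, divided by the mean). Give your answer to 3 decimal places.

n = 10, Σ = 3767, M = 376.7000
Σ(x−M)² = 25102.100; s = √(25102.100/9) = 52.8121
CV = 52.8121 / 376.7000 = 0.14020

0.140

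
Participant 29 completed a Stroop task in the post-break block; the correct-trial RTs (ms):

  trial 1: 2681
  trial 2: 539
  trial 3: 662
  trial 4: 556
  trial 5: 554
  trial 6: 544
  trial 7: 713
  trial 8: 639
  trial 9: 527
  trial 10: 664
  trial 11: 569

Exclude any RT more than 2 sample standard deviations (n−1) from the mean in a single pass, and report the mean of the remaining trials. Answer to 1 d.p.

n = 11, ΣRT = 8648, M = 786.182
Σ(x−M)² = 3988689.64; s = √(3988689.64/10) = 631.561
Cutoffs: 786.182 ± 2·631.561 → [-476.9, 2049.3]
Outside: 2681 → excluded.
Retained (n=10): Σ = 5967, mean = 5967/10 = 596.700

596.7 ms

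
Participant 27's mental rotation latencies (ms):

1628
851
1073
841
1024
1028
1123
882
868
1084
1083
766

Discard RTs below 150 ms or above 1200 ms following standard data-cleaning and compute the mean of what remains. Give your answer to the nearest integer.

Excluded: 1628
Retained (n=11): Σ = 10623
Mean = 10623/11 = 965.7273

966 ms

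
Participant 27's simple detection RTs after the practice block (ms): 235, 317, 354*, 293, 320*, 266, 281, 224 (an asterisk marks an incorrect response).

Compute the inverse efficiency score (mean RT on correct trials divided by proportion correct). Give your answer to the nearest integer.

359 ms

Correct trials (n=6): 235, 317, 293, 266, 281, 224
Mean correct RT = 1616/6 = 269.3333 ms
Proportion correct = 6/8
IES = 269.3333 / (6/8) = 359.111 ms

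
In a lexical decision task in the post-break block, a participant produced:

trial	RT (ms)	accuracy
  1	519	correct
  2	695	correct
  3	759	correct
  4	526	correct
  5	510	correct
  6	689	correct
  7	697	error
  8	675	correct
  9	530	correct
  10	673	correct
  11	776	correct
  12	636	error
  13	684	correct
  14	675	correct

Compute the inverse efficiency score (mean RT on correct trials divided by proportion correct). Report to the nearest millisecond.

Correct trials (n=12): 519, 695, 759, 526, 510, 689, 675, 530, 673, 776, 684, 675
Mean correct RT = 7711/12 = 642.5833 ms
Proportion correct = 12/14
IES = 642.5833 / (12/14) = 749.681 ms

750 ms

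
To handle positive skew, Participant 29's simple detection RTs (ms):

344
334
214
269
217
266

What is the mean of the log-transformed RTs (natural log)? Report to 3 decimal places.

5.596

ln(RT): 5.8406, 5.8111, 5.3660, 5.5947, 5.3799, 5.5835
Σ ln(RT) = 33.5759
Mean = 33.5759/6 = 5.59598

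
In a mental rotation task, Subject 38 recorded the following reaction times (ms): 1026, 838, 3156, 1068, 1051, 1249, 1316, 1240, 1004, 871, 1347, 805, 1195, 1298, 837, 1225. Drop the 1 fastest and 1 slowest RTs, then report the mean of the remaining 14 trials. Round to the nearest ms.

1112 ms

Sorted: 805, 837, 838, 871, 1004, 1026, 1051, 1068, 1195, 1225, 1240, 1249, 1298, 1316, 1347, 3156
Drop lowest 1 (805) and highest 1 (3156)
Remaining (n=14): Σ = 15565, mean = 15565/14 = 1111.786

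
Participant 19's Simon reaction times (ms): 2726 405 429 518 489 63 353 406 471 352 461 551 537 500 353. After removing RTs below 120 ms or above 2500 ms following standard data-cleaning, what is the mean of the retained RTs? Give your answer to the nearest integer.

448 ms

Excluded: 63, 2726
Retained (n=13): Σ = 5825
Mean = 5825/13 = 448.0769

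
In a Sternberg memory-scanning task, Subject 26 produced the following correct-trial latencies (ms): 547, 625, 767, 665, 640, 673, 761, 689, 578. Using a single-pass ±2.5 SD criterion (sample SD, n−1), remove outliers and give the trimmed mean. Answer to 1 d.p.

n = 9, ΣRT = 5945, M = 660.556
Σ(x−M)² = 43800.22; s = √(43800.22/8) = 73.993
Cutoffs: 660.556 ± 2.5·73.993 → [475.6, 845.5]
No RTs fall outside the cutoffs; all 9 retained. Mean = 5945/9 = 660.556

660.6 ms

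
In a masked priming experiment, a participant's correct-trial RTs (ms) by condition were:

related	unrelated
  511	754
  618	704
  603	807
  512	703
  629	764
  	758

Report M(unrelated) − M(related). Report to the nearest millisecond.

M(related) = 2873/5 = 574.600
M(unrelated) = 4490/6 = 748.333
Difference = 748.333 − 574.600 = 173.733 ms

174 ms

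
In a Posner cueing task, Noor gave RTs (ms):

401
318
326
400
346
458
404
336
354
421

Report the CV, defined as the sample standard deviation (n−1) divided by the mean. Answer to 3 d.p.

n = 10, Σ = 3764, M = 376.4000
Σ(x−M)² = 19580.400; s = √(19580.400/9) = 46.6433
CV = 46.6433 / 376.4000 = 0.12392

0.124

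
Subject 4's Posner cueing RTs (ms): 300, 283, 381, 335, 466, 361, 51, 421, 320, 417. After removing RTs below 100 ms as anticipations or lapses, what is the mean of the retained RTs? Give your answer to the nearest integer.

Excluded: 51
Retained (n=9): Σ = 3284
Mean = 3284/9 = 364.8889

365 ms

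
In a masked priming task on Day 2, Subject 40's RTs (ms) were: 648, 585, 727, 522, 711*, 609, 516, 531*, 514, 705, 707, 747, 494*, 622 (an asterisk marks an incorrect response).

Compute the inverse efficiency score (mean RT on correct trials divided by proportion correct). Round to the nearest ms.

Correct trials (n=11): 648, 585, 727, 522, 609, 516, 514, 705, 707, 747, 622
Mean correct RT = 6902/11 = 627.4545 ms
Proportion correct = 11/14
IES = 627.4545 / (11/14) = 798.579 ms

799 ms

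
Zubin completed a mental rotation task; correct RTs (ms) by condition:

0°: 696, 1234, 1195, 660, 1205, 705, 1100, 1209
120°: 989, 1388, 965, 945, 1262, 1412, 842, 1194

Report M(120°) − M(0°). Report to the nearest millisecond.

M(0°) = 8004/8 = 1000.500
M(120°) = 8997/8 = 1124.625
Difference = 1124.625 − 1000.500 = 124.125 ms

124 ms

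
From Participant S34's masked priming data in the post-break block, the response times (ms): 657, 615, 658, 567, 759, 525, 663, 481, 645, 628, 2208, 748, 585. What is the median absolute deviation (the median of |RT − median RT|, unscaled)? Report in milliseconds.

Sorted: 481, 525, 567, 585, 615, 628, 645, 657, 658, 663, 748, 759, 2208 → median = 645
|x − 645|: 12, 30, 13, 78, 114, 120, 18, 164, 0, 17, 1563, 103, 60
Sorted deviations: 0, 12, 13, 17, 18, 30, 60, 78, 103, 114, 120, 164, 1563 → MAD = 60

60 ms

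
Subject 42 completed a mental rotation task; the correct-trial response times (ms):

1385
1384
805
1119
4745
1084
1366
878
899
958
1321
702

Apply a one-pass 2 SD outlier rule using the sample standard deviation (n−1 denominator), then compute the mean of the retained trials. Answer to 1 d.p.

n = 12, ΣRT = 16646, M = 1387.167
Σ(x−M)² = 12933821.67; s = √(12933821.67/11) = 1084.344
Cutoffs: 1387.167 ± 2·1084.344 → [-781.5, 3555.9]
Outside: 4745 → excluded.
Retained (n=11): Σ = 11901, mean = 11901/11 = 1081.909

1081.9 ms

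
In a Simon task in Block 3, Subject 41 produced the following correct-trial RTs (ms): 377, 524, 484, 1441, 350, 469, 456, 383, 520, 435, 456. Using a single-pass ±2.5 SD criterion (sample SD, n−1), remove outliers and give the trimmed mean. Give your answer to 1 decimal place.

n = 11, ΣRT = 5895, M = 535.909
Σ(x−M)² = 932904.91; s = √(932904.91/10) = 305.435
Cutoffs: 535.909 ± 2.5·305.435 → [-227.7, 1299.5]
Outside: 1441 → excluded.
Retained (n=10): Σ = 4454, mean = 4454/10 = 445.400

445.4 ms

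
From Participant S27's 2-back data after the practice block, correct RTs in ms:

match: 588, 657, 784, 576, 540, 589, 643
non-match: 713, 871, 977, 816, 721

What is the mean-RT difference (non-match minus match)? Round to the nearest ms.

M(match) = 4377/7 = 625.286
M(non-match) = 4098/5 = 819.600
Difference = 819.600 − 625.286 = 194.314 ms

194 ms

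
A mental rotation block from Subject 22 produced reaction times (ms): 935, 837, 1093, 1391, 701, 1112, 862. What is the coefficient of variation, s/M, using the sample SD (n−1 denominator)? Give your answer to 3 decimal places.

n = 7, Σ = 6931, M = 990.1429
Σ(x−M)² = 312632.857; s = √(312632.857/6) = 228.2662
CV = 228.2662 / 990.1429 = 0.23054

0.231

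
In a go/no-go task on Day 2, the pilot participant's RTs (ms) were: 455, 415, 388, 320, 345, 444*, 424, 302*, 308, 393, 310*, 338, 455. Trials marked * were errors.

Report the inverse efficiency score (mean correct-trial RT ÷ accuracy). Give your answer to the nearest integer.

499 ms

Correct trials (n=10): 455, 415, 388, 320, 345, 424, 308, 393, 338, 455
Mean correct RT = 3841/10 = 384.1000 ms
Proportion correct = 10/13
IES = 384.1000 / (10/13) = 499.330 ms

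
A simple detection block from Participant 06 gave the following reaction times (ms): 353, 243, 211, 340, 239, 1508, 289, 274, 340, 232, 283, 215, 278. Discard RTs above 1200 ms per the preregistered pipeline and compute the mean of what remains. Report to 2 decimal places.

Excluded: 1508
Retained (n=12): Σ = 3297
Mean = 3297/12 = 274.7500

274.75 ms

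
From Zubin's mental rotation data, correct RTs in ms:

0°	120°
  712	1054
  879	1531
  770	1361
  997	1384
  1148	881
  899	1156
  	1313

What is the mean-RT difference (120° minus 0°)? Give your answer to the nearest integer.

M(0°) = 5405/6 = 900.833
M(120°) = 8680/7 = 1240.000
Difference = 1240.000 − 900.833 = 339.167 ms

339 ms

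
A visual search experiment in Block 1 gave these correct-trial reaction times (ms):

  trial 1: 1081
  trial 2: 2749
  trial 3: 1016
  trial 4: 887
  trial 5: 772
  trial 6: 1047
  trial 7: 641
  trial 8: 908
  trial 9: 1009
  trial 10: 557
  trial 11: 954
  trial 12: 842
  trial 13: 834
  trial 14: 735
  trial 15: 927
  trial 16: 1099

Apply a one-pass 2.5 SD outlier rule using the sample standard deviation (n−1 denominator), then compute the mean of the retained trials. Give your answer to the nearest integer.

887 ms

n = 16, ΣRT = 16058, M = 1003.625
Σ(x−M)² = 3606235.75; s = √(3606235.75/15) = 490.322
Cutoffs: 1003.625 ± 2.5·490.322 → [-222.2, 2229.4]
Outside: 2749 → excluded.
Retained (n=15): Σ = 13309, mean = 13309/15 = 887.267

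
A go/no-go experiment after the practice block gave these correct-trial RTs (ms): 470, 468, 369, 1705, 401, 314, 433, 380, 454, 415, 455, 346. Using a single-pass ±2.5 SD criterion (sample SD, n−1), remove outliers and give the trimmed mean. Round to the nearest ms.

410 ms

n = 12, ΣRT = 6210, M = 517.500
Σ(x−M)² = 1565803.00; s = √(1565803.00/11) = 377.287
Cutoffs: 517.500 ± 2.5·377.287 → [-425.7, 1460.7]
Outside: 1705 → excluded.
Retained (n=11): Σ = 4505, mean = 4505/11 = 409.545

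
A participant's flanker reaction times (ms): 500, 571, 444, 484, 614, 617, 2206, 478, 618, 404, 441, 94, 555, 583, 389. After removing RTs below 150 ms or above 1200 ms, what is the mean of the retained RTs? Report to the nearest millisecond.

Excluded: 94, 2206
Retained (n=13): Σ = 6698
Mean = 6698/13 = 515.2308

515 ms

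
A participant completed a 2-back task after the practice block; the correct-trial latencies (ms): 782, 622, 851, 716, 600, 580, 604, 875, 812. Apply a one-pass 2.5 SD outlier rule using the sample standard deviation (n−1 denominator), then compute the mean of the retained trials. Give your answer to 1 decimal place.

715.8 ms

n = 9, ΣRT = 6442, M = 715.778
Σ(x−M)² = 110409.56; s = √(110409.56/8) = 117.478
Cutoffs: 715.778 ± 2.5·117.478 → [422.1, 1009.5]
No RTs fall outside the cutoffs; all 9 retained. Mean = 6442/9 = 715.778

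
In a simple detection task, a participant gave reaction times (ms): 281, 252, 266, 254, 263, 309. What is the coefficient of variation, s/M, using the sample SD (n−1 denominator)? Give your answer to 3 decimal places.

0.079

n = 6, Σ = 1625, M = 270.8333
Σ(x−M)² = 2282.833; s = √(2282.833/5) = 21.3674
CV = 21.3674 / 270.8333 = 0.07890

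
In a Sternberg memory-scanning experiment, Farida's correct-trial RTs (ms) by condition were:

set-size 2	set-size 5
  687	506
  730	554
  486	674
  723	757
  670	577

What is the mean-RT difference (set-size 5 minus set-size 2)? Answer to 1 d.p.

-45.6 ms

M(set-size 2) = 3296/5 = 659.200
M(set-size 5) = 3068/5 = 613.600
Difference = 613.600 − 659.200 = -45.600 ms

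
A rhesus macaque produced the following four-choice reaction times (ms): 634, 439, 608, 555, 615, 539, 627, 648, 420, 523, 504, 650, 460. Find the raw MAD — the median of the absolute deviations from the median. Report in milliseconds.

Sorted: 420, 439, 460, 504, 523, 539, 555, 608, 615, 627, 634, 648, 650 → median = 555
|x − 555|: 79, 116, 53, 0, 60, 16, 72, 93, 135, 32, 51, 95, 95
Sorted deviations: 0, 16, 32, 51, 53, 60, 72, 79, 93, 95, 95, 116, 135 → MAD = 72

72 ms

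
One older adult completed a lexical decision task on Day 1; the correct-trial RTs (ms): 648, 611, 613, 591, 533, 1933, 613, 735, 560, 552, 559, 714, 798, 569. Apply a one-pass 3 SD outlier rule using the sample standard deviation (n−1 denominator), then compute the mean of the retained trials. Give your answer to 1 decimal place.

n = 14, ΣRT = 10029, M = 716.357
Σ(x−M)² = 1671647.21; s = √(1671647.21/13) = 358.592
Cutoffs: 716.357 ± 3·358.592 → [-359.4, 1792.1]
Outside: 1933 → excluded.
Retained (n=13): Σ = 8096, mean = 8096/13 = 622.769

622.8 ms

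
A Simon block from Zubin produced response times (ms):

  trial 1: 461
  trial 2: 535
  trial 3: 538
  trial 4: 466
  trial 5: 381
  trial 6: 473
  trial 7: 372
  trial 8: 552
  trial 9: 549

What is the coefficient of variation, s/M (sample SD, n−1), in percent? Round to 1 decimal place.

n = 9, Σ = 4327, M = 480.7778
Σ(x−M)² = 38399.556; s = √(38399.556/8) = 69.2816
CV = 69.2816 / 480.7778 = 0.14410 = 14.410%

14.4%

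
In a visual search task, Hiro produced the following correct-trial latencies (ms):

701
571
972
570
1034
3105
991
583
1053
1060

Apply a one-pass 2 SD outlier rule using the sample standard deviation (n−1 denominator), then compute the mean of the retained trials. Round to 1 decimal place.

n = 10, ΣRT = 10640, M = 1064.000
Σ(x−M)² = 5030726.00; s = √(5030726.00/9) = 747.643
Cutoffs: 1064.000 ± 2·747.643 → [-431.3, 2559.3]
Outside: 3105 → excluded.
Retained (n=9): Σ = 7535, mean = 7535/9 = 837.222

837.2 ms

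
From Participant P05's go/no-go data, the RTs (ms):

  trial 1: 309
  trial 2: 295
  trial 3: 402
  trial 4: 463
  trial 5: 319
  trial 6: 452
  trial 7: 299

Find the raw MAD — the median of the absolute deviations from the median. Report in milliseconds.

24 ms

Sorted: 295, 299, 309, 319, 402, 452, 463 → median = 319
|x − 319|: 10, 24, 83, 144, 0, 133, 20
Sorted deviations: 0, 10, 20, 24, 83, 133, 144 → MAD = 24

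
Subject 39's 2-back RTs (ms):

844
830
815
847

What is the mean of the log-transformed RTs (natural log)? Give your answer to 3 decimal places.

6.726

ln(RT): 6.7382, 6.7214, 6.7032, 6.7417
Σ ln(RT) = 26.9045
Mean = 26.9045/4 = 6.72612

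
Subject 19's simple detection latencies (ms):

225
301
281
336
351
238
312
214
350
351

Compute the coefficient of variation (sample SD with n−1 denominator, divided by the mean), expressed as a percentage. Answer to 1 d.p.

n = 10, Σ = 2959, M = 295.9000
Σ(x−M)² = 26200.900; s = √(26200.900/9) = 53.9556
CV = 53.9556 / 295.9000 = 0.18234 = 18.234%

18.2%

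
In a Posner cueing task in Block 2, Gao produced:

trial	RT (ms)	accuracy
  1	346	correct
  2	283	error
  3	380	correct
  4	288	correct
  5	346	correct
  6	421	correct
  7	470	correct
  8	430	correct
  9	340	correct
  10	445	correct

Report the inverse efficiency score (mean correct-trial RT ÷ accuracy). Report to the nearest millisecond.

Correct trials (n=9): 346, 380, 288, 346, 421, 470, 430, 340, 445
Mean correct RT = 3466/9 = 385.1111 ms
Proportion correct = 9/10
IES = 385.1111 / (9/10) = 427.901 ms

428 ms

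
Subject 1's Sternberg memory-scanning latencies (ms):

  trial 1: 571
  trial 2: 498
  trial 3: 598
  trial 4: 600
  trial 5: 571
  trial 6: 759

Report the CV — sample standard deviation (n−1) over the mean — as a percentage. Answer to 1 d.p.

14.4%

n = 6, Σ = 3597, M = 599.5000
Σ(x−M)² = 37369.500; s = √(37369.500/5) = 86.4517
CV = 86.4517 / 599.5000 = 0.14421 = 14.421%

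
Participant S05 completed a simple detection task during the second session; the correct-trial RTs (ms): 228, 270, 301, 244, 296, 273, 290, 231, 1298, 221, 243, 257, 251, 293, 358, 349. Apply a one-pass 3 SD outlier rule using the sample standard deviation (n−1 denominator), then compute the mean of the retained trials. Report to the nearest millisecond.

274 ms

n = 16, ΣRT = 5403, M = 337.688
Σ(x−M)² = 1007659.44; s = √(1007659.44/15) = 259.186
Cutoffs: 337.688 ± 3·259.186 → [-439.9, 1115.2]
Outside: 1298 → excluded.
Retained (n=15): Σ = 4105, mean = 4105/15 = 273.667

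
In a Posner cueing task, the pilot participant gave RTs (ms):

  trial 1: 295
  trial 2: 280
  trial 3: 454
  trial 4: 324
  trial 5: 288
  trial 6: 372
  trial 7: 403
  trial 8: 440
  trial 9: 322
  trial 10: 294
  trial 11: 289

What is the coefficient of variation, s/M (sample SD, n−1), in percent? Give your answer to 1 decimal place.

n = 11, Σ = 3761, M = 341.9091
Σ(x−M)² = 41574.909; s = √(41574.909/10) = 64.4786
CV = 64.4786 / 341.9091 = 0.18858 = 18.858%

18.9%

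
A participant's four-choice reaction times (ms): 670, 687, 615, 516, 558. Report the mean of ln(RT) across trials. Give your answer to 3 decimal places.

6.406

ln(RT): 6.5073, 6.5323, 6.4216, 6.2461, 6.3244
Σ ln(RT) = 32.0317
Mean = 32.0317/5 = 6.40634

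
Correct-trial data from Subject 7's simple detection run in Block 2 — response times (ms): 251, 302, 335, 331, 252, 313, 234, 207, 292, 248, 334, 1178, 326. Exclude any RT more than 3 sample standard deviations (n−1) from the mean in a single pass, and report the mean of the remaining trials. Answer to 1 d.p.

285.4 ms

n = 13, ΣRT = 4603, M = 354.077
Σ(x−M)² = 757536.92; s = √(757536.92/12) = 251.253
Cutoffs: 354.077 ± 3·251.253 → [-399.7, 1107.8]
Outside: 1178 → excluded.
Retained (n=12): Σ = 3425, mean = 3425/12 = 285.417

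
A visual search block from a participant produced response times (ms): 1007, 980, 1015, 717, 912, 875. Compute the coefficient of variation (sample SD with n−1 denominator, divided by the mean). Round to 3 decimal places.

0.123

n = 6, Σ = 5506, M = 917.6667
Σ(x−M)² = 63459.333; s = √(63459.333/5) = 112.6582
CV = 112.6582 / 917.6667 = 0.12277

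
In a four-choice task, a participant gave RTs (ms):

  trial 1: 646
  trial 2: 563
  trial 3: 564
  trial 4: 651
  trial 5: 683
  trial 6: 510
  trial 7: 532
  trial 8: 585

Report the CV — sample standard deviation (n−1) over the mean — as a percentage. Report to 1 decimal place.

n = 8, Σ = 4734, M = 591.7500
Σ(x−M)² = 26675.500; s = √(26675.500/7) = 61.7316
CV = 61.7316 / 591.7500 = 0.10432 = 10.432%

10.4%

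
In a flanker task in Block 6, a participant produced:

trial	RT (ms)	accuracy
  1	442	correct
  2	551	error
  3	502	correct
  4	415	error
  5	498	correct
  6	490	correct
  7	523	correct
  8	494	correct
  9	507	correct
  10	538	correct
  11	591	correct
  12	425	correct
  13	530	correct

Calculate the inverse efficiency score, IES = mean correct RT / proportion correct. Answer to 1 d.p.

Correct trials (n=11): 442, 502, 498, 490, 523, 494, 507, 538, 591, 425, 530
Mean correct RT = 5540/11 = 503.6364 ms
Proportion correct = 11/13
IES = 503.6364 / (11/13) = 595.207 ms

595.2 ms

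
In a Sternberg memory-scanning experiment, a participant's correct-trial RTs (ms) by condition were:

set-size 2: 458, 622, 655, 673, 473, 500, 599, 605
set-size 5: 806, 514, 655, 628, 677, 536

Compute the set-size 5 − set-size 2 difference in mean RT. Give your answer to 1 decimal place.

62.9 ms

M(set-size 2) = 4585/8 = 573.125
M(set-size 5) = 3816/6 = 636.000
Difference = 636.000 − 573.125 = 62.875 ms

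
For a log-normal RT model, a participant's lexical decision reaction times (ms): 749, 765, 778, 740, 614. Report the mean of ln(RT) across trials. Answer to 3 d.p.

ln(RT): 6.6187, 6.6399, 6.6567, 6.6067, 6.4200
Σ ln(RT) = 32.9420
Mean = 32.9420/5 = 6.58840

6.588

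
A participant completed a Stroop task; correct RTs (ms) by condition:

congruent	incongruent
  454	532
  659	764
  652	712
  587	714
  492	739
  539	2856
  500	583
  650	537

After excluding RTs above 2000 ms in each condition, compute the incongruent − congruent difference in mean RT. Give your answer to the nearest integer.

88 ms

incongruent: exclude 2856
M(congruent) = 4533/8 = 566.625
M(incongruent) = 4581/7 = 654.429
Difference = 654.429 − 566.625 = 87.804 ms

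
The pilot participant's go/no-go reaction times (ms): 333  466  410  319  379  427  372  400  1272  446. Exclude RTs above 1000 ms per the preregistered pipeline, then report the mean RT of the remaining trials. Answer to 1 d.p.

394.7 ms

Excluded: 1272
Retained (n=9): Σ = 3552
Mean = 3552/9 = 394.6667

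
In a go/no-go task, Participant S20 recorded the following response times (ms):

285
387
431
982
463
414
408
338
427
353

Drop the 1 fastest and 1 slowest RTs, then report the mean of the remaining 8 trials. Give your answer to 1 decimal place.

Sorted: 285, 338, 353, 387, 408, 414, 427, 431, 463, 982
Drop lowest 1 (285) and highest 1 (982)
Remaining (n=8): Σ = 3221, mean = 3221/8 = 402.625

402.6 ms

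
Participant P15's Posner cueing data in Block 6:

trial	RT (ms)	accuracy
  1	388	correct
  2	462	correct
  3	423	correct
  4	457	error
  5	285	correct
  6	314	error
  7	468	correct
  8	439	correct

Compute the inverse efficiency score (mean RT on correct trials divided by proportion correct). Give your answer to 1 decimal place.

Correct trials (n=6): 388, 462, 423, 285, 468, 439
Mean correct RT = 2465/6 = 410.8333 ms
Proportion correct = 6/8
IES = 410.8333 / (6/8) = 547.778 ms

547.8 ms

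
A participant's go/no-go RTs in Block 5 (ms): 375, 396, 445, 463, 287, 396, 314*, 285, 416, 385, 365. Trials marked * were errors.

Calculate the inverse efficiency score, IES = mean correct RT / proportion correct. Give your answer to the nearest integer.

419 ms

Correct trials (n=10): 375, 396, 445, 463, 287, 396, 285, 416, 385, 365
Mean correct RT = 3813/10 = 381.3000 ms
Proportion correct = 10/11
IES = 381.3000 / (10/11) = 419.430 ms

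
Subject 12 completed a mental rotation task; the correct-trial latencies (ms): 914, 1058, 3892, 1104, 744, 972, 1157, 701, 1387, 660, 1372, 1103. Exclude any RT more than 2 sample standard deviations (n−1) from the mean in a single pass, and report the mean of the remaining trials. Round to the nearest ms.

1016 ms

n = 12, ΣRT = 15064, M = 1255.333
Σ(x−M)² = 8197630.67; s = √(8197630.67/11) = 863.272
Cutoffs: 1255.333 ± 2·863.272 → [-471.2, 2981.9]
Outside: 3892 → excluded.
Retained (n=11): Σ = 11172, mean = 11172/11 = 1015.636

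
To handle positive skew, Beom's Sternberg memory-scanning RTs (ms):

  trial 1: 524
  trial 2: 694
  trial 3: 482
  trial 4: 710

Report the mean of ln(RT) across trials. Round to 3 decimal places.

ln(RT): 6.2615, 6.5425, 6.1779, 6.5653
Σ ln(RT) = 25.5472
Mean = 25.5472/4 = 6.38679

6.387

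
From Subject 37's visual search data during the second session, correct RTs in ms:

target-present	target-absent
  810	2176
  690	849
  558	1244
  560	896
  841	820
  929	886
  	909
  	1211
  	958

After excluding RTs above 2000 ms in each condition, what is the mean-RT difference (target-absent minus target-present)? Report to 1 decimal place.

target-absent: exclude 2176
M(target-present) = 4388/6 = 731.333
M(target-absent) = 7773/8 = 971.625
Difference = 971.625 − 731.333 = 240.292 ms

240.3 ms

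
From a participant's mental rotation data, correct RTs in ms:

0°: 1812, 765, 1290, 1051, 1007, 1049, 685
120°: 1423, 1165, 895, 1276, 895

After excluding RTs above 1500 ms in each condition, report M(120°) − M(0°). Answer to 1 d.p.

0°: exclude 1812
M(0°) = 5847/6 = 974.500
M(120°) = 5654/5 = 1130.800
Difference = 1130.800 − 974.500 = 156.300 ms

156.3 ms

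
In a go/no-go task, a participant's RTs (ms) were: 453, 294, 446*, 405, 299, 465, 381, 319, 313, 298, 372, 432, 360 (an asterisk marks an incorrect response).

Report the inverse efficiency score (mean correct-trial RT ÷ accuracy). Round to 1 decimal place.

396.4 ms

Correct trials (n=12): 453, 294, 405, 299, 465, 381, 319, 313, 298, 372, 432, 360
Mean correct RT = 4391/12 = 365.9167 ms
Proportion correct = 12/13
IES = 365.9167 / (12/13) = 396.410 ms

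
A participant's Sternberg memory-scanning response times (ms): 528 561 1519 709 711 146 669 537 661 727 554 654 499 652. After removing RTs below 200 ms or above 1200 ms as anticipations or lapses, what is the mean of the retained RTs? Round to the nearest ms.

Excluded: 146, 1519
Retained (n=12): Σ = 7462
Mean = 7462/12 = 621.8333

622 ms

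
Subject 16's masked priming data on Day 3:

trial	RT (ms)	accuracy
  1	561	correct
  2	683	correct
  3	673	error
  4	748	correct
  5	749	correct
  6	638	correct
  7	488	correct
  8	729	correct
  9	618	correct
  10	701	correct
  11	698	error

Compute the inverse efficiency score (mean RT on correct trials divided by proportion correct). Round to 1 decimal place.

803.3 ms

Correct trials (n=9): 561, 683, 748, 749, 638, 488, 729, 618, 701
Mean correct RT = 5915/9 = 657.2222 ms
Proportion correct = 9/11
IES = 657.2222 / (9/11) = 803.272 ms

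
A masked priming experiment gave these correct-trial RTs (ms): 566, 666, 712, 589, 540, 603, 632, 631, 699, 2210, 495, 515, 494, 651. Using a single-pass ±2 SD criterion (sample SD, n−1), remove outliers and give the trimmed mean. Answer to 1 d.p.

599.5 ms

n = 14, ΣRT = 10003, M = 714.500
Σ(x−M)² = 2474215.50; s = √(2474215.50/13) = 436.262
Cutoffs: 714.500 ± 2·436.262 → [-158.0, 1587.0]
Outside: 2210 → excluded.
Retained (n=13): Σ = 7793, mean = 7793/13 = 599.462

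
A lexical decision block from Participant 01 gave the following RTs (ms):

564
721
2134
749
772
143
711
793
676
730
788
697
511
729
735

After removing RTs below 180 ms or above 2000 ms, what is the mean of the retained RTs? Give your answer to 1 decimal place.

Excluded: 143, 2134
Retained (n=13): Σ = 9176
Mean = 9176/13 = 705.8462

705.8 ms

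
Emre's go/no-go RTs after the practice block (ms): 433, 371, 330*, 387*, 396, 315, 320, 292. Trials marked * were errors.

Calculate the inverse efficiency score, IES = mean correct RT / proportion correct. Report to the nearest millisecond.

Correct trials (n=6): 433, 371, 396, 315, 320, 292
Mean correct RT = 2127/6 = 354.5000 ms
Proportion correct = 6/8
IES = 354.5000 / (6/8) = 472.667 ms

473 ms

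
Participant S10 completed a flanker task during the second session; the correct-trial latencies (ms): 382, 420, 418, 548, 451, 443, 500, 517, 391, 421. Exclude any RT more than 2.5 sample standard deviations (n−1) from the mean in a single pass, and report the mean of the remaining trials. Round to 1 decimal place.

449.1 ms

n = 10, ΣRT = 4491, M = 449.100
Σ(x−M)² = 27504.90; s = √(27504.90/9) = 55.282
Cutoffs: 449.100 ± 2.5·55.282 → [310.9, 587.3]
No RTs fall outside the cutoffs; all 10 retained. Mean = 4491/10 = 449.100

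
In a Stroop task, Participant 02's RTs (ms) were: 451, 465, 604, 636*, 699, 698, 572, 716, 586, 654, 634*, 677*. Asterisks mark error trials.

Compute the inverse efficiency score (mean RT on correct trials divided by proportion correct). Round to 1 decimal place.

806.7 ms

Correct trials (n=9): 451, 465, 604, 699, 698, 572, 716, 586, 654
Mean correct RT = 5445/9 = 605.0000 ms
Proportion correct = 9/12
IES = 605.0000 / (9/12) = 806.667 ms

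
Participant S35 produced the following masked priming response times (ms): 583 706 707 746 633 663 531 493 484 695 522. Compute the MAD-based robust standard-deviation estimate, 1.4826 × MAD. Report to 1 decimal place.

109.7 ms

Sorted: 484, 493, 522, 531, 583, 633, 663, 695, 706, 707, 746 → median = 633
|x − 633| sorted: 0, 30, 50, 62, 73, 74, 102, 111, 113, 140, 149 → MAD = 74
Robust SD ≈ 1.4826 × 74 = 109.712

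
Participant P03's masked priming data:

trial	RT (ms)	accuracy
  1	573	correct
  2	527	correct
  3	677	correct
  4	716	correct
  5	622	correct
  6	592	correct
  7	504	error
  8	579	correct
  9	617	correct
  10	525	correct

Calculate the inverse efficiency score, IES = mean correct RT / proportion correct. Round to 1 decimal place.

670.1 ms

Correct trials (n=9): 573, 527, 677, 716, 622, 592, 579, 617, 525
Mean correct RT = 5428/9 = 603.1111 ms
Proportion correct = 9/10
IES = 603.1111 / (9/10) = 670.123 ms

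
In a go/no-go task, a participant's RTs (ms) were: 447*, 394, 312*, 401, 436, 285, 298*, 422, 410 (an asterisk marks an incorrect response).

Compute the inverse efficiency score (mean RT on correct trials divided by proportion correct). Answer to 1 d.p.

Correct trials (n=6): 394, 401, 436, 285, 422, 410
Mean correct RT = 2348/6 = 391.3333 ms
Proportion correct = 6/9
IES = 391.3333 / (6/9) = 587.000 ms

587.0 ms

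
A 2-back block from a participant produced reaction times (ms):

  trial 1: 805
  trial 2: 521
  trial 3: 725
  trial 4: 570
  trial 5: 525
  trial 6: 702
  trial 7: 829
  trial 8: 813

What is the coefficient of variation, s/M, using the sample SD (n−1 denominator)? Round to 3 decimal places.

n = 8, Σ = 5490, M = 686.2500
Σ(x−M)² = 119117.500; s = √(119117.500/7) = 130.4484
CV = 130.4484 / 686.2500 = 0.19009

0.190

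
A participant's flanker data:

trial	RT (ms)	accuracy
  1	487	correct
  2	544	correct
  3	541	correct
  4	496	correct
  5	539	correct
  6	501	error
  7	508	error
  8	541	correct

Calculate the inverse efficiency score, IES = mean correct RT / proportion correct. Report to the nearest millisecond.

700 ms

Correct trials (n=6): 487, 544, 541, 496, 539, 541
Mean correct RT = 3148/6 = 524.6667 ms
Proportion correct = 6/8
IES = 524.6667 / (6/8) = 699.556 ms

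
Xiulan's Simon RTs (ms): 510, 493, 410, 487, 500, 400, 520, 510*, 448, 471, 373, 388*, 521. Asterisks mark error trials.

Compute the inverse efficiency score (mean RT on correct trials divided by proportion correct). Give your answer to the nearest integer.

Correct trials (n=11): 510, 493, 410, 487, 500, 400, 520, 448, 471, 373, 521
Mean correct RT = 5133/11 = 466.6364 ms
Proportion correct = 11/13
IES = 466.6364 / (11/13) = 551.479 ms

551 ms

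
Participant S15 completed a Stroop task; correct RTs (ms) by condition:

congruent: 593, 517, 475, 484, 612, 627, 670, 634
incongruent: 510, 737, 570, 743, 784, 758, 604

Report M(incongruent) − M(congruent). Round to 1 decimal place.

95.8 ms

M(congruent) = 4612/8 = 576.500
M(incongruent) = 4706/7 = 672.286
Difference = 672.286 − 576.500 = 95.786 ms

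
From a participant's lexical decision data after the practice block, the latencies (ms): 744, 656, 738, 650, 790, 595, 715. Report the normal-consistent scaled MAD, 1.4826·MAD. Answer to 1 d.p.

87.5 ms

Sorted: 595, 650, 656, 715, 738, 744, 790 → median = 715
|x − 715| sorted: 0, 23, 29, 59, 65, 75, 120 → MAD = 59
Robust SD ≈ 1.4826 × 59 = 87.473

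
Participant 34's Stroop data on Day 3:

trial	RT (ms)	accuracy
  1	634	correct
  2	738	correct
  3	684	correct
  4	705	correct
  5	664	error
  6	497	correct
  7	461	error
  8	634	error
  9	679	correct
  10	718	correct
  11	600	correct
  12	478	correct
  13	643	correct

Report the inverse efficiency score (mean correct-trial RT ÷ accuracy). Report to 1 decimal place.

828.9 ms

Correct trials (n=10): 634, 738, 684, 705, 497, 679, 718, 600, 478, 643
Mean correct RT = 6376/10 = 637.6000 ms
Proportion correct = 10/13
IES = 637.6000 / (10/13) = 828.880 ms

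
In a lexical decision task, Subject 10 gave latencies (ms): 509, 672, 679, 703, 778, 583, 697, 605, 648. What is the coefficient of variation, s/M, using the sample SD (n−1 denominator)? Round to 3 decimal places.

0.120

n = 9, Σ = 5874, M = 652.6667
Σ(x−M)² = 49062.000; s = √(49062.000/8) = 78.3119
CV = 78.3119 / 652.6667 = 0.11999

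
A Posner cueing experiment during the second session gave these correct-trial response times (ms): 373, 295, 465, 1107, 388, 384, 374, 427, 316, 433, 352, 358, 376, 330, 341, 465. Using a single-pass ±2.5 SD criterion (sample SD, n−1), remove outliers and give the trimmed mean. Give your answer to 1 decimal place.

378.5 ms

n = 16, ΣRT = 6784, M = 424.000
Σ(x−M)² = 533812.00; s = √(533812.00/15) = 188.646
Cutoffs: 424.000 ± 2.5·188.646 → [-47.6, 895.6]
Outside: 1107 → excluded.
Retained (n=15): Σ = 5677, mean = 5677/15 = 378.467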